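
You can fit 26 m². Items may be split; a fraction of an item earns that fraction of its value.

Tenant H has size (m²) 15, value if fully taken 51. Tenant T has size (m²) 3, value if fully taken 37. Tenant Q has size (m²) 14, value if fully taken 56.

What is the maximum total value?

Sort by value density: Tenant T 37/3≈12.3, Tenant Q 56/14≈4, Tenant H 51/15≈3.4.
Tenant T: take in full, 3 m² for value 37 → 23 left.
Take all of Tenant Q (14 m², value 56) → 9 m² left.
Fill the last 9 m² with part of Tenant H: 9/15 of it earns 30.6.
Total value = 123.6.

123.6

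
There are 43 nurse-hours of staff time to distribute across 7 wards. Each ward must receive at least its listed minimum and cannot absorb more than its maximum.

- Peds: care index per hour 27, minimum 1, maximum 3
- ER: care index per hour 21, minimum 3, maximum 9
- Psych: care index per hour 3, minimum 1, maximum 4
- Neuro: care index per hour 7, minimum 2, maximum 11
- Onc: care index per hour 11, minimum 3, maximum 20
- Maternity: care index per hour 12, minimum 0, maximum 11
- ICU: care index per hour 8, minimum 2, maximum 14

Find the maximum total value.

Meeting every minimum uses 1+3+1+2+3+0+2 = 12 nurse-hours, leaving 31.
Rank by care index per hour: Peds 27 > ER 21 > Maternity 12 > Onc 11 > ICU 8 > Neuro 7 > Psych 3.
Give Peds 2 more to hit its cap of 3 → 29 left.
ER: +6 to 9 (cap) → 23 left.
Maternity takes 11 more to reach its cap of 11 → 12 left.
Onc: +12 (room for 17) → 15. Pool exhausted.
Total = 27×3 + 21×9 + 3×1 + 7×2 + 11×15 + 12×11 + 8×2 = 600.

600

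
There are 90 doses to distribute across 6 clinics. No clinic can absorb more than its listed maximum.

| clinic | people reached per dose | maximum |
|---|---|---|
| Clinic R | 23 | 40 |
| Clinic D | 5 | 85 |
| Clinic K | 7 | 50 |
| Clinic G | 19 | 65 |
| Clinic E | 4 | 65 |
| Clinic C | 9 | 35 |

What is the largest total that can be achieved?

1870

Rank by people reached per dose: Clinic R 23 > Clinic G 19 > Clinic C 9 > Clinic K 7 > Clinic D 5 > Clinic E 4.
Clinic R takes 40 to reach its cap of 40 ; 50 left.
Only 50 left; Clinic G takes them to reach 50.
Total = 23×40 + 19×50 = 1870.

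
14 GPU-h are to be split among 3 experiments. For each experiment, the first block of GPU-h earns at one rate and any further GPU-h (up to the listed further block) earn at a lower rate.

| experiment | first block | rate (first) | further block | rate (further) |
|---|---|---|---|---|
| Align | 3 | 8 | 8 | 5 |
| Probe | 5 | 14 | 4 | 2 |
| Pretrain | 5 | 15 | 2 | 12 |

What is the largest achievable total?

Rank every tier by rate: Pretrain/tier1 15 > Probe/tier1 14 > Pretrain/tier2 12 > Align/tier1 8 > Align/tier2 5 > Probe/tier2 2.
Pretrain/tier1 (15): +5 ; 9 left.
Probe tier1 at 14: fill all 5 ; 4 left.
Fill Pretrain tier2 block (2 at 12) ; 2 left.
2 remain; put them into Align tier1 at 8.
Total = 15×5 + 14×5 + 12×2 + 8×2 = 185.

185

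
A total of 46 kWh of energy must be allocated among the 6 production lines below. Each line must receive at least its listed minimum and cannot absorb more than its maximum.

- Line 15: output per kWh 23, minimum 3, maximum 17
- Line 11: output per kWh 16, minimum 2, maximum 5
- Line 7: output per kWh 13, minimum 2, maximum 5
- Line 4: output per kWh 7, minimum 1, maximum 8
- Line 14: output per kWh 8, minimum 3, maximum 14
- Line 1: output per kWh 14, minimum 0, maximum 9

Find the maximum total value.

741

Meeting every minimum uses 3+2+2+1+3+0 = 11 kWh, leaving 35.
Highest output per kWh first: Line 15 23 > Line 11 16 > Line 1 14 > Line 7 13 > Line 14 8 > Line 4 7.
Line 15: +14 to 17 (cap) → 21 left.
Give Line 11 3 more to hit its cap of 5 → 18 left.
Line 1 takes 9 more to reach its cap of 9 → 9 left.
Give Line 7 3 more to hit its cap of 5 → 6 left.
Line 14: +6 (room for 11) → 9. Pool exhausted.
Total = 23×17 + 16×5 + 13×5 + 7×1 + 8×9 + 14×9 = 741.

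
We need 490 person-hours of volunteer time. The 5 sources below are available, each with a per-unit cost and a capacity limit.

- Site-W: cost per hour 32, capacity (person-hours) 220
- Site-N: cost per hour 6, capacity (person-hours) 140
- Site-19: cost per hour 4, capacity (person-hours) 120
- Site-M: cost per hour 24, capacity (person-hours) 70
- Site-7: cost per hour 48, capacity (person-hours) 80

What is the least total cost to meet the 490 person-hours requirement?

Cheapest first:
Site-19 (4): use full 120 → 370 person-hours to go.
Take 140 from Site-N at 6 → need 230 more.
Site-M (24): use full 70 → 160 person-hours to go.
Take 160 from Site-W at 32 to finish.
Site-7: unused.
Cost = 120×4 + 140×6 + 70×24 + 160×32 = 8120.

8120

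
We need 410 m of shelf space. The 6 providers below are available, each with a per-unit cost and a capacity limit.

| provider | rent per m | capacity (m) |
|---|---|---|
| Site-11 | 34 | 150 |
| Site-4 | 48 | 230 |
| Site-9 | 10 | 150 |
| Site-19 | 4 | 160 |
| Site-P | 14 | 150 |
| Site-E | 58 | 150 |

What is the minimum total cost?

Use providers in increasing cost order.
Take 160 from Site-19 at 4 — need 250 more.
Site-9 at 10: take all 150 m — 100 still needed.
Site-P at 14: take 100 of its 150 — requirement met.
Site-11, Site-4, Site-E: unused.
Cost = 160×4 + 150×10 + 100×14 = 3540.

3540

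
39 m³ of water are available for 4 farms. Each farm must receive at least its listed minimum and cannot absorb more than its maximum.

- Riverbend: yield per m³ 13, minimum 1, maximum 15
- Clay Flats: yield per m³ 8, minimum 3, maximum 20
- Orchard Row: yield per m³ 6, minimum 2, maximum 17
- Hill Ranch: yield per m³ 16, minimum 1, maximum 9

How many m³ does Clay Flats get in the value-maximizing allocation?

Meeting every minimum uses 1+3+2+1 = 7 m³, leaving 32.
Rank by yield per m³: Hill Ranch 16 > Riverbend 13 > Clay Flats 8 > Orchard Row 6.
Hill Ranch: +8 to 9 (cap) ; 24 left.
Riverbend: +14 to 15 (cap) ; 10 left.
Only 10 left; Clay Flats takes them to reach 13.

13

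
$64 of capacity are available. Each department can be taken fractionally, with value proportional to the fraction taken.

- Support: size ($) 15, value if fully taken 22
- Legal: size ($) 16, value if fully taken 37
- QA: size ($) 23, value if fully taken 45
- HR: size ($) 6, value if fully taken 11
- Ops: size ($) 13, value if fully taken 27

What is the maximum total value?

Sort by value density: Legal 37/16≈2.31, Ops 27/13≈2.08, QA 45/23≈1.96, HR 11/6≈1.83, Support 22/15≈1.47.
Take all of Legal (16 $, value 37) — 48 $ left.
Ops: take in full, 13 $ for value 27 — 35 left.
QA: take in full, 23 $ for value 45 — 12 left.
Take all of HR (6 $, value 11) — 6 $ left.
Fill the last 6 $ with part of Support: 6/15 of it earns 8.8.
Total value = 128.8.

128.8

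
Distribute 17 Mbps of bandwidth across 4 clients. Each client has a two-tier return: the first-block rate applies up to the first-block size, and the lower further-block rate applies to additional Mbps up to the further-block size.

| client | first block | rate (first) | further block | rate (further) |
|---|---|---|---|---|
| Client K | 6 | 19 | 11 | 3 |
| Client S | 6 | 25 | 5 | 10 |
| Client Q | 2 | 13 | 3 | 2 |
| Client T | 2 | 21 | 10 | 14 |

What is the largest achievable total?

Treat each block as its own option and order by rate: Client S/first 25 > Client T/first 21 > Client K/first 19 > Client T/second 14 > Client Q/first 13 > Client S/second 10 > Client K/second 3 > Client Q/second 2.
Fill Client S first block (6 at 25) ; 11 left.
Client T first at 21: fill all 2 ; 9 left.
Client K first at 19: fill all 6 ; 3 left.
3 remain; put them into Client T second at 14.
Total = 25×6 + 21×2 + 19×6 + 14×3 = 348.

348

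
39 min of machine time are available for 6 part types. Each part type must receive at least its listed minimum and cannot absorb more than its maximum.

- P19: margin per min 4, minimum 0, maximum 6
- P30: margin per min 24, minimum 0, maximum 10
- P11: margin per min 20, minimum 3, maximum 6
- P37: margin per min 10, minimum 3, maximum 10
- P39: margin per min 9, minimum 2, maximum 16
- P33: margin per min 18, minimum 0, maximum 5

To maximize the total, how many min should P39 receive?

Meeting every minimum uses 0+0+3+3+2+0 = 8 min, leaving 31.
Order the part types by margin per min: P30 24 > P11 20 > P33 18 > P37 10 > P39 9 > P19 4.
Give P30 10 more to hit its cap of 10 → 21 left.
Give P11 3 more to hit its cap of 6 → 18 left.
P33: +5 to 5 (cap) → 13 left.
P37: +7 to 10 (cap) → 6 left.
P39 has room for 14 more but only 6 remain, so it gets 8.

8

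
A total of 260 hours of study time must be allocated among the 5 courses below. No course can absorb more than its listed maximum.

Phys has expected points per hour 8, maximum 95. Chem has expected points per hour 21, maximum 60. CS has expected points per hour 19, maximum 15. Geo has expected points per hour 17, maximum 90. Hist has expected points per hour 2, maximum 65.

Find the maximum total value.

Order the courses by expected points per hour: Chem 21 > CS 19 > Geo 17 > Phys 8 > Hist 2.
Chem takes 60 to reach its cap of 60 → 200 left.
CS: +15 to 15 (cap) → 185 left.
Geo takes 90 to reach its cap of 90 → 95 left.
Phys: +95 to 95 (cap) → 0 left.
Total = 8×95 + 21×60 + 19×15 + 17×90 = 3835.

3835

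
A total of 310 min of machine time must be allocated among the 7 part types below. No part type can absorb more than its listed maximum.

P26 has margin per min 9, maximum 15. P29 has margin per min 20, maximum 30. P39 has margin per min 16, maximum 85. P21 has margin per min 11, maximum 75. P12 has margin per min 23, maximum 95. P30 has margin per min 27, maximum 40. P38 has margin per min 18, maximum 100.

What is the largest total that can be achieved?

6385

Order the part types by margin per min: P30 27 > P12 23 > P29 20 > P38 18 > P39 16 > P21 11 > P26 9.
Give P30 40 to hit its cap of 40 ; 270 left.
P12: +95 to 95 (cap) ; 175 left.
P29: +30 to 30 (cap) ; 145 left.
P38 takes 100 to reach its cap of 100 ; 45 left.
P39 has room for 85 but only 45 remain, so it gets 45.
Total = 20×30 + 16×45 + 23×95 + 27×40 + 18×100 = 6385.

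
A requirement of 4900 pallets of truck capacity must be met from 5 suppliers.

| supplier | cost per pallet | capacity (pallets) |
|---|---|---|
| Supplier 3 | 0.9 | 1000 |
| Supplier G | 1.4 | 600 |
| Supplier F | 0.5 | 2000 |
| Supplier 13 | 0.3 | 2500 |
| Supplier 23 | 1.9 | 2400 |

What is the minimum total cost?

Fill from the cheapest supplier first.
Take 2500 from Supplier 13 at 0.3 ; need 2400 more.
Supplier F (0.5): use full 2000 ; 400 pallets to go.
Take 400 from Supplier 3 at 0.9 to finish.
Supplier G, Supplier 23: unused.
Cost = 2500×0.3 + 2000×0.5 + 400×0.9 = 2110.

2110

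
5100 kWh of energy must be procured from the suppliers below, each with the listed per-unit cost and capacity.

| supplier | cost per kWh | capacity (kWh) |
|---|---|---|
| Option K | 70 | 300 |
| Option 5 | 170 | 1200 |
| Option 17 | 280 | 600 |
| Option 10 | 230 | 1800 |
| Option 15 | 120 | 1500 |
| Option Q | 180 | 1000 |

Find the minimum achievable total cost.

Cheapest first:
Take 300 from Option K at 70 — need 4800 more.
Option 15 (120): use full 1500 — 3300 kWh to go.
Option 5 (170): use full 1200 — 2100 kWh to go.
Option Q (180): use full 1000 — 1100 kWh to go.
Option 10 at 230: take 1100 of its 1800 — requirement met.
Option 17: unused.
Cost = 300×70 + 1500×120 + 1200×170 + 1000×180 + 1100×230 = 838000.

838000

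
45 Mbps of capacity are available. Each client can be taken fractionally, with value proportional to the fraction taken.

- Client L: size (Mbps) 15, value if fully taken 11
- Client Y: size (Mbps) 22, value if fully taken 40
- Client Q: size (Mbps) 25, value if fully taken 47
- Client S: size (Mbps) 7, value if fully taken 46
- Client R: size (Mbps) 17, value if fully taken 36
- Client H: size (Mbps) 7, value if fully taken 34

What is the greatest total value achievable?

142.32

Best value per unit of size first: Client S 46/7≈6.57, Client H 34/7≈4.86, Client R 36/17≈2.12, Client Q 47/25≈1.88, Client Y 40/22≈1.82, Client L 11/15≈0.733.
Take all of Client S (7 Mbps, value 46) ; 38 Mbps left.
Take all of Client H (7 Mbps, value 34) ; 31 Mbps left.
Take all of Client R (17 Mbps, value 36) ; 14 Mbps left.
Only 14 Mbps remain; take 14/25 of Client Q for value 47×14/25 = 26.32.
Total value = 142.32.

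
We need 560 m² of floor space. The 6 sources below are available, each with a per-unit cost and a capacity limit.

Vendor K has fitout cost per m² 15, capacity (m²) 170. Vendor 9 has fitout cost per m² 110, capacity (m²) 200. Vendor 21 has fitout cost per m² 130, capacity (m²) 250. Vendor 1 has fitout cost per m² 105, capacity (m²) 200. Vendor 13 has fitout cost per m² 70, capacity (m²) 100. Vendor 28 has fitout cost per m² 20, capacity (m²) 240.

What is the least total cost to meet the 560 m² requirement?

Use sources in increasing cost order.
Vendor K (15): use full 170 → 390 m² to go.
Take 240 from Vendor 28 at 20 → need 150 more.
Take 100 from Vendor 13 at 70 → need 50 more.
Vendor 1 (105): take the remaining 50 → done.
Vendor 9, Vendor 21: unused.
Cost = 170×15 + 240×20 + 100×70 + 50×105 = 19600.

19600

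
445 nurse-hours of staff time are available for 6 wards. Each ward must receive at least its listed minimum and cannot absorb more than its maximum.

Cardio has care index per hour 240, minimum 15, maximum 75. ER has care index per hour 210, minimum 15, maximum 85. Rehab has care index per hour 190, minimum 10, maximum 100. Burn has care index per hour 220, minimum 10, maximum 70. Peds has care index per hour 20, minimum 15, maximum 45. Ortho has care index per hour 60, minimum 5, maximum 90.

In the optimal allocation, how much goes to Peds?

25

Meeting every minimum uses 15+15+10+10+15+5 = 70 nurse-hours, leaving 375.
Highest care index per hour first: Cardio 240 > Burn 220 > ER 210 > Rehab 190 > Ortho 60 > Peds 20.
Cardio: +60 to 75 (cap) — 315 left.
Give Burn 60 more to hit its cap of 70 — 255 left.
Give ER 70 more to hit its cap of 85 — 185 left.
Rehab takes 90 more to reach its cap of 100 — 95 left.
Give Ortho 85 more to hit its cap of 90 — 10 left.
Peds has room for 30 more but only 10 remain, so it gets 25.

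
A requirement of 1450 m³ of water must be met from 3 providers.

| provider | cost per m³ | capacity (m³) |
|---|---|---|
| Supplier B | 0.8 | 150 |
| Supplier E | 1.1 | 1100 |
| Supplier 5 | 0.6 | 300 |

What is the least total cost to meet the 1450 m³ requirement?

1400

Fill from the cheapest provider first.
Supplier 5 (0.6): use full 300 → 1150 m³ to go.
Take 150 from Supplier B at 0.8 → need 1000 more.
Supplier E at 1.1: take 1000 of its 1100 → requirement met.
Cost = 300×0.6 + 150×0.8 + 1000×1.1 = 1400.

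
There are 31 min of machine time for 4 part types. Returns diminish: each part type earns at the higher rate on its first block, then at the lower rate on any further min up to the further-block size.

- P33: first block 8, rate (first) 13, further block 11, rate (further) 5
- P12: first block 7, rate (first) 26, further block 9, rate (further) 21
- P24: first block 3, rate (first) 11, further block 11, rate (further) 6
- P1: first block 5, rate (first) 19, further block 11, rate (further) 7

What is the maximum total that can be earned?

Order all 8 blocks by rate: P12/tier1 26 > P12/tier2 21 > P1/tier1 19 > P33/tier1 13 > P24/tier1 11 > P1/tier2 7 > P24/tier2 6 > P33/tier2 5.
Fill P12 tier1 block (7 at 26) → 24 left.
Fill P12 tier2 block (9 at 21) → 15 left.
Fill P1 tier1 block (5 at 19) → 10 left.
P33/tier1 (13): +8 → 2 left.
P24 tier1 at 11: only 2 left, fill 2.
Total = 26×7 + 21×9 + 19×5 + 13×8 + 11×2 = 592.

592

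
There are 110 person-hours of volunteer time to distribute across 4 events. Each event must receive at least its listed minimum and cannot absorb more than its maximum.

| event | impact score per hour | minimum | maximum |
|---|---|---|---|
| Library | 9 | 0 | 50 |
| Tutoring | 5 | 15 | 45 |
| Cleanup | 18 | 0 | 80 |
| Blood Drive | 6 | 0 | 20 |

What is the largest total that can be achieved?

1650

Meeting every minimum uses 0+15+0+0 = 15 person-hours, leaving 95.
Rank by impact score per hour: Cleanup 18 > Library 9 > Blood Drive 6 > Tutoring 5.
Give Cleanup 80 more to hit its cap of 80 ; 15 left.
Only 15 left; Library takes them to reach 15.
Total = 9×15 + 5×15 + 18×80 = 1650.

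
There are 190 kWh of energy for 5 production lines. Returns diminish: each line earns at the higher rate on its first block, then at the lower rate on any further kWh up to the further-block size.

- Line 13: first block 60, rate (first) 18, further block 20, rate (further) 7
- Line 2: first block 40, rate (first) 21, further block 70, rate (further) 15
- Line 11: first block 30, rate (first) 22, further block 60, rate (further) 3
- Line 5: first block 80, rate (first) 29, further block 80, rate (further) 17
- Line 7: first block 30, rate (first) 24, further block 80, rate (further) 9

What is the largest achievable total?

Rank every tier by rate: Line 5/tier1 29 > Line 7/tier1 24 > Line 11/tier1 22 > Line 2/tier1 21 > Line 13/tier1 18 > Line 5/tier2 17 > Line 2/tier2 15 > Line 7/tier2 9 > Line 13/tier2 7 > Line 11/tier2 3.
Line 5 tier1 at 29: fill all 80 → 110 left.
Line 7/tier1 (24): +30 → 80 left.
Fill Line 11 tier1 block (30 at 22) → 50 left.
Line 2 tier1 at 21: fill all 40 → 10 left.
Line 13/tier1: +10 of 60 at 18; pool empty.
Total = 29×80 + 24×30 + 22×30 + 21×40 + 18×10 = 4720.

4720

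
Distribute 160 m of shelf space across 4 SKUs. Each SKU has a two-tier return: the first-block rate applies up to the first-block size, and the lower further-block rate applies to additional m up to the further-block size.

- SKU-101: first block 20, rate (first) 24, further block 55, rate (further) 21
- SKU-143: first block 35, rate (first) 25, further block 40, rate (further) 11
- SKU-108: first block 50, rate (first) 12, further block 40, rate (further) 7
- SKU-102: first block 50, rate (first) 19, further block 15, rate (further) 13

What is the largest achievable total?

Order all 8 blocks by rate: SKU-143/first 25 > SKU-101/first 24 > SKU-101/second 21 > SKU-102/first 19 > SKU-102/second 13 > SKU-108/first 12 > SKU-143/second 11 > SKU-108/second 7.
Fill SKU-143 first block (35 at 25) — 125 left.
Fill SKU-101 first block (20 at 24) — 105 left.
SKU-101 second at 21: fill all 55 — 50 left.
SKU-102 first at 19: fill all 50 — 0 left.
Total = 25×35 + 24×20 + 21×55 + 19×50 = 3460.

3460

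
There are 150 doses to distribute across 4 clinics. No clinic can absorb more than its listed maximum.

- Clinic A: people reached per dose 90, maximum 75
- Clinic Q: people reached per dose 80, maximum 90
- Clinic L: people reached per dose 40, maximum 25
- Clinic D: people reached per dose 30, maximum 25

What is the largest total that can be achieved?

12750

Rank by people reached per dose: Clinic A 90 > Clinic Q 80 > Clinic L 40 > Clinic D 30.
Clinic A takes 75 to reach its cap of 75 → 75 left.
Only 75 left; Clinic Q takes them to reach 75.
Total = 90×75 + 80×75 = 12750.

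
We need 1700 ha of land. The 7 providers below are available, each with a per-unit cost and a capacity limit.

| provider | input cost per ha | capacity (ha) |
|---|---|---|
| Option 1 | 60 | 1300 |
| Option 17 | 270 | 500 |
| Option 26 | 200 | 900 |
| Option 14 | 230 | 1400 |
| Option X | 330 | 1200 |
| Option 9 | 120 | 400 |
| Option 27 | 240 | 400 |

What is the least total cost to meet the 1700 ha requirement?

126000

Use providers in increasing cost order.
Option 1 (60): use full 1300 → 400 ha to go.
Option 9 at 120: take all 400 ha → 0 still needed.
Option 26, Option 14, Option 27, Option 17, Option X: unused.
Cost = 1300×60 + 400×120 = 126000.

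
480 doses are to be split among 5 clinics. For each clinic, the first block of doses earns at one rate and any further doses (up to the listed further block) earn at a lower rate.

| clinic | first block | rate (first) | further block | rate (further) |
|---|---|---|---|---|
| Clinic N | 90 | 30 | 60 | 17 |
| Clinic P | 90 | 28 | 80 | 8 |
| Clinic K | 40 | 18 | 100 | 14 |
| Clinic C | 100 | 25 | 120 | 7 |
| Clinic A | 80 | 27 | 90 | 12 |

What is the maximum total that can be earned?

11900

Order all 10 blocks by rate: Clinic N/first 30 > Clinic P/first 28 > Clinic A/first 27 > Clinic C/first 25 > Clinic K/first 18 > Clinic N/second 17 > Clinic K/second 14 > Clinic A/second 12 > Clinic P/second 8 > Clinic C/second 7.
Fill Clinic N first block (90 at 30) — 390 left.
Fill Clinic P first block (90 at 28) — 300 left.
Clinic A first at 27: fill all 80 — 220 left.
Fill Clinic C first block (100 at 25) — 120 left.
Clinic K/first (18): +40 — 80 left.
Fill Clinic N second block (60 at 17) — 20 left.
20 remain; put them into Clinic K second at 14.
Total = 30×90 + 28×90 + 27×80 + 25×100 + 18×40 + 17×60 + 14×20 = 11900.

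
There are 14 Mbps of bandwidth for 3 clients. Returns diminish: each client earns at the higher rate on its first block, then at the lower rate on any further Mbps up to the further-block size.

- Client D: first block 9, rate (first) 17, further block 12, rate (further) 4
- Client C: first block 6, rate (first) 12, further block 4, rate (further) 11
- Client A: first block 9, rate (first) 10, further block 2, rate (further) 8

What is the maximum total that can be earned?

Order all 6 blocks by rate: Client D/tier1 17 > Client C/tier1 12 > Client C/tier2 11 > Client A/tier1 10 > Client A/tier2 8 > Client D/tier2 4.
Client D tier1 at 17: fill all 9 — 5 left.
5 remain; put them into Client C tier1 at 12.
Total = 17×9 + 12×5 = 213.

213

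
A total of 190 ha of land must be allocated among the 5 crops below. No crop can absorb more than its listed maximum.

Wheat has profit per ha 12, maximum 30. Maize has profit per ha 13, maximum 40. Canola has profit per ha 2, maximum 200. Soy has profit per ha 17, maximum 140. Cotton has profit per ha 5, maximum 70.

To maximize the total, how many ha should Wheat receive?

10

Order the crops by profit per ha: Soy 17 > Maize 13 > Wheat 12 > Cotton 5 > Canola 2.
Give Soy 140 to hit its cap of 140 → 50 left.
Maize: +40 to 40 (cap) → 10 left.
Only 10 left; Wheat takes them to reach 10.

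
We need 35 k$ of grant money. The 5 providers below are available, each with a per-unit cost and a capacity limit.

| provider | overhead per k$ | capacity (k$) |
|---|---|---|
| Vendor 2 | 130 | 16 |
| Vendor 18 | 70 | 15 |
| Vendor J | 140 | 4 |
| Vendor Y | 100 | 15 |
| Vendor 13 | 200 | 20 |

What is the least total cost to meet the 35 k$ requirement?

Use providers in increasing cost order.
Vendor 18 at 70: take all 15 k$ → 20 still needed.
Take 15 from Vendor Y at 100 → need 5 more.
Take 5 from Vendor 2 at 130 to finish.
Vendor J, Vendor 13: unused.
Cost = 15×70 + 15×100 + 5×130 = 3200.

3200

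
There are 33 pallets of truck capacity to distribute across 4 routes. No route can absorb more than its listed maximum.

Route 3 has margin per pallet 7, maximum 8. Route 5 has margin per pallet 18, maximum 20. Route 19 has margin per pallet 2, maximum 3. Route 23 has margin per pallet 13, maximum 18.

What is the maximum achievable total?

529

Order the routes by margin per pallet: Route 5 18 > Route 23 13 > Route 3 7 > Route 19 2.
Route 5: +20 to 20 (cap) ; 13 left.
Route 23 has room for 18 but only 13 remain, so it gets 13.
Total = 18×20 + 13×13 = 529.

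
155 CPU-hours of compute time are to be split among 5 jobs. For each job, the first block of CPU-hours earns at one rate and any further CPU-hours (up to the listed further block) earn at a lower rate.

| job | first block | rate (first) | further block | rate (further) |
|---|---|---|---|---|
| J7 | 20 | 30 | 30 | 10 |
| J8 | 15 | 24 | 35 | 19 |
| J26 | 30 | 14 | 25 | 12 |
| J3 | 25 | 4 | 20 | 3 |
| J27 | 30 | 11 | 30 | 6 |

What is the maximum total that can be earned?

2675

Order all 10 blocks by rate: J7/T1 30 > J8/T1 24 > J8/T2 19 > J26/T1 14 > J26/T2 12 > J27/T1 11 > J7/T2 10 > J27/T2 6 > J3/T1 4 > J3/T2 3.
J7/T1 (30): +20 → 135 left.
J8/T1 (24): +15 → 120 left.
Fill J8 T2 block (35 at 19) → 85 left.
J26 T1 at 14: fill all 30 → 55 left.
J26/T2 (12): +25 → 30 left.
J27 T1 at 11: fill all 30 → 0 left.
Total = 30×20 + 24×15 + 19×35 + 14×30 + 12×25 + 11×30 = 2675.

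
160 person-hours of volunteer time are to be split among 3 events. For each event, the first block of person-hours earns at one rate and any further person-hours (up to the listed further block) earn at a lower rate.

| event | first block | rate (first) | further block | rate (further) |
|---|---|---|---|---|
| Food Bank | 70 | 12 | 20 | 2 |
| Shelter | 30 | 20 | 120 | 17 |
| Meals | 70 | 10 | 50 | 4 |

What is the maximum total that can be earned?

Order all 6 blocks by rate: Shelter/tier1 20 > Shelter/tier2 17 > Food Bank/tier1 12 > Meals/tier1 10 > Meals/tier2 4 > Food Bank/tier2 2.
Shelter tier1 at 20: fill all 30 → 130 left.
Shelter/tier2 (17): +120 → 10 left.
10 remain; put them into Food Bank tier1 at 12.
Total = 20×30 + 17×120 + 12×10 = 2760.

2760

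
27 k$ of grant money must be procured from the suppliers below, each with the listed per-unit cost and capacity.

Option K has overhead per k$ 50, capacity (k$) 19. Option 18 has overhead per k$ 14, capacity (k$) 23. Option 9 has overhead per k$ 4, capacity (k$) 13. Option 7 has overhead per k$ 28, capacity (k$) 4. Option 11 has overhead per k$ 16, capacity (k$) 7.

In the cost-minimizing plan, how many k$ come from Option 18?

14

Fill from the cheapest supplier first.
Option 9 at 4: take all 13 k$ → 14 still needed.
Take 14 from Option 18 at 14 to finish.
Option 11, Option 7, Option K: unused.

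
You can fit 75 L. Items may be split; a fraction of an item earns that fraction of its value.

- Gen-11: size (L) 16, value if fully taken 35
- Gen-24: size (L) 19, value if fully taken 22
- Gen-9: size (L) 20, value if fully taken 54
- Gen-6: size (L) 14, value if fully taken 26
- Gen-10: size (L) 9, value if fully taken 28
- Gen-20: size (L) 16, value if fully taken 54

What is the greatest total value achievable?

Rank by value-to-size ratio: Gen-20 54/16≈3.38, Gen-10 28/9≈3.11, Gen-9 54/20≈2.7, Gen-11 35/16≈2.19, Gen-6 26/14≈1.86, Gen-24 22/19≈1.16.
Gen-20: take in full, 16 L for value 54 ; 59 left.
All 9 L of Gen-10 fit (value 28) ; 50 remain.
Gen-9: take in full, 20 L for value 54 ; 30 left.
Gen-11: take in full, 16 L for value 35 ; 14 left.
Take all of Gen-6 (14 L, value 26) ; 0 L left.
Total value = 197.

197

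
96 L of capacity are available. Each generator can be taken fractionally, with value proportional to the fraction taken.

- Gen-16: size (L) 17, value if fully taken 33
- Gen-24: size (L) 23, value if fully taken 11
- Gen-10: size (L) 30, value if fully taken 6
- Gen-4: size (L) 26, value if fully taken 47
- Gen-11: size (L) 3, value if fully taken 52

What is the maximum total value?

148.4

Best value per unit of size first: Gen-11 52/3≈17.3, Gen-16 33/17≈1.94, Gen-4 47/26≈1.81, Gen-24 11/23≈0.478, Gen-10 6/30≈0.2.
All 3 L of Gen-11 fit (value 52) ; 93 remain.
Take all of Gen-16 (17 L, value 33) ; 76 L left.
All 26 L of Gen-4 fit (value 47) ; 50 remain.
All 23 L of Gen-24 fit (value 11) ; 27 remain.
Only 27 L remain; take 27/30 of Gen-10 for value 6×27/30 = 5.4.
Total value = 148.4.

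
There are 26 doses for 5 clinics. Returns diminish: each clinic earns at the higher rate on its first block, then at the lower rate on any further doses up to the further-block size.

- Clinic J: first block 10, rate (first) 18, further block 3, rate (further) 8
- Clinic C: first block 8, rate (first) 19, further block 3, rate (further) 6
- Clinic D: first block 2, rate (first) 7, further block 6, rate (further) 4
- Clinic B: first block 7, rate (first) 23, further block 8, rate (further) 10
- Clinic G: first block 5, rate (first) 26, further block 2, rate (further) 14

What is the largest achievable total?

551

Treat each block as its own option and order by rate: Clinic G/first 26 > Clinic B/first 23 > Clinic C/first 19 > Clinic J/first 18 > Clinic G/second 14 > Clinic B/second 10 > Clinic J/second 8 > Clinic D/first 7 > Clinic C/second 6 > Clinic D/second 4.
Clinic G/first (26): +5 ; 21 left.
Fill Clinic B first block (7 at 23) ; 14 left.
Clinic C/first (19): +8 ; 6 left.
Clinic J/first: +6 of 10 at 18; pool empty.
Total = 26×5 + 23×7 + 19×8 + 18×6 = 551.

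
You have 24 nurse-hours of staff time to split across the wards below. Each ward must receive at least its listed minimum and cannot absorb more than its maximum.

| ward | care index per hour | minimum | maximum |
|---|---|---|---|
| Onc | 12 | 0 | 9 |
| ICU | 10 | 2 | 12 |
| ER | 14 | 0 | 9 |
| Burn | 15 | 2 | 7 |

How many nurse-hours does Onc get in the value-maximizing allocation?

6

Meeting every minimum uses 0+2+0+2 = 4 nurse-hours, leaving 20.
Highest care index per hour first: Burn 15 > ER 14 > Onc 12 > ICU 10.
Burn: +5 to 7 (cap) ; 15 left.
ER: +9 to 9 (cap) ; 6 left.
Only 6 left; Onc takes them to reach 6.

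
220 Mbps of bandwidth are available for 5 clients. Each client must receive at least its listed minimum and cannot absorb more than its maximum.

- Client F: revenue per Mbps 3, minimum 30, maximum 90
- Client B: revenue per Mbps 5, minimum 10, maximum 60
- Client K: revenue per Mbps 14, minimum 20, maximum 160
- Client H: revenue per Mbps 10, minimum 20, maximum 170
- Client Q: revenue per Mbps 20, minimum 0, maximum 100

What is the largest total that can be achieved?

3180

Meeting every minimum uses 30+10+20+20+0 = 80 Mbps, leaving 140.
Order the clients by revenue per Mbps: Client Q 20 > Client K 14 > Client H 10 > Client B 5 > Client F 3.
Client Q: +100 to 100 (cap) → 40 left.
Client K: +40 (room for 140) → 60. Pool exhausted.
Total = 3×30 + 5×10 + 14×60 + 10×20 + 20×100 = 3180.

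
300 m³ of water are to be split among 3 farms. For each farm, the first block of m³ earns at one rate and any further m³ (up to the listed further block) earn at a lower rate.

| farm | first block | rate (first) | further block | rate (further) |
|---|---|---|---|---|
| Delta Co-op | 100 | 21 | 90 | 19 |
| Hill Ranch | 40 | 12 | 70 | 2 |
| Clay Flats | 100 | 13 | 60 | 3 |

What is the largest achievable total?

5230

Rank every tier by rate: Delta Co-op/tier1 21 > Delta Co-op/tier2 19 > Clay Flats/tier1 13 > Hill Ranch/tier1 12 > Clay Flats/tier2 3 > Hill Ranch/tier2 2.
Delta Co-op tier1 at 21: fill all 100 → 200 left.
Fill Delta Co-op tier2 block (90 at 19) → 110 left.
Fill Clay Flats tier1 block (100 at 13) → 10 left.
Hill Ranch tier1 at 12: only 10 left, fill 10.
Total = 21×100 + 19×90 + 13×100 + 12×10 = 5230.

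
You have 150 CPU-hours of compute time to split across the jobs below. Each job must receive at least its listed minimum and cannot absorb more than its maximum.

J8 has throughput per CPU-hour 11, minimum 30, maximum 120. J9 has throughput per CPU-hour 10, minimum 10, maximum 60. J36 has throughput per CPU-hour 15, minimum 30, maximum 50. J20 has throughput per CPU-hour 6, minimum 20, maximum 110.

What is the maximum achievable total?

Meeting every minimum uses 30+10+30+20 = 90 CPU-hours, leaving 60.
Order the jobs by throughput per CPU-hour: J36 15 > J8 11 > J9 10 > J20 6.
J36 takes 20 more to reach its cap of 50 → 40 left.
Only 40 left; J8 takes them to reach 70.
Total = 11×70 + 10×10 + 15×50 + 6×20 = 1740.

1740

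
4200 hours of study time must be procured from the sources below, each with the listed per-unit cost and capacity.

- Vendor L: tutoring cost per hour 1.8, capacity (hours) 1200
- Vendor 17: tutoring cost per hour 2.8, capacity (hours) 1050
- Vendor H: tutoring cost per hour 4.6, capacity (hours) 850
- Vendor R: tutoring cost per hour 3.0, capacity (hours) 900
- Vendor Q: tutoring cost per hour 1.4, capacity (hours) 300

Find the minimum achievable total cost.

Cheapest first:
Take 300 from Vendor Q at 1.4 — need 3900 more.
Vendor L (1.8): use full 1200 — 2700 hours to go.
Take 1050 from Vendor 17 at 2.8 — need 1650 more.
Take 900 from Vendor R at 3.0 — need 750 more.
Vendor H (4.6): take the remaining 750 — done.
Cost = 300×1.4 + 1200×1.8 + 1050×2.8 + 900×3.0 + 750×4.6 = 11670.

11670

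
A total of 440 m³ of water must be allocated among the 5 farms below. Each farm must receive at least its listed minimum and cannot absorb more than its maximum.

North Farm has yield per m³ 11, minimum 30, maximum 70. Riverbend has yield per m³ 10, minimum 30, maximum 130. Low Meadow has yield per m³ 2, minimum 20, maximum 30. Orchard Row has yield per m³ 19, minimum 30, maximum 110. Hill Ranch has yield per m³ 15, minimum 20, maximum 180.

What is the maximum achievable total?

6200

Meeting every minimum uses 30+30+20+30+20 = 130 m³, leaving 310.
Rank by yield per m³: Orchard Row 19 > Hill Ranch 15 > North Farm 11 > Riverbend 10 > Low Meadow 2.
Orchard Row: +80 to 110 (cap) ; 230 left.
Give Hill Ranch 160 more to hit its cap of 180 ; 70 left.
North Farm takes 40 more to reach its cap of 70 ; 30 left.
Riverbend: +30 (room for 100) → 60. Pool exhausted.
Total = 11×70 + 10×60 + 2×20 + 19×110 + 15×180 = 6200.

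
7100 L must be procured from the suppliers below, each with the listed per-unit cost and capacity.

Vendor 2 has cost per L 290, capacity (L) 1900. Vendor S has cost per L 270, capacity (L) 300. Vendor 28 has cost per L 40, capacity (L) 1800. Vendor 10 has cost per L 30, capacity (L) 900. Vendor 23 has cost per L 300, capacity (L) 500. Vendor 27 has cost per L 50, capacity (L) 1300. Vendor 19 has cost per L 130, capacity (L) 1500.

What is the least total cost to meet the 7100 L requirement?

Use suppliers in increasing cost order.
Take 900 from Vendor 10 at 30 ; need 6200 more.
Vendor 28 (40): use full 1800 ; 4400 L to go.
Take 1300 from Vendor 27 at 50 ; need 3100 more.
Vendor 19 (130): use full 1500 ; 1600 L to go.
Vendor S (270): use full 300 ; 1300 L to go.
Vendor 2 at 290: take 1300 of its 1900 ; requirement met.
Vendor 23: unused.
Cost = 900×30 + 1800×40 + 1300×50 + 1500×130 + 300×270 + 1300×290 = 817000.

817000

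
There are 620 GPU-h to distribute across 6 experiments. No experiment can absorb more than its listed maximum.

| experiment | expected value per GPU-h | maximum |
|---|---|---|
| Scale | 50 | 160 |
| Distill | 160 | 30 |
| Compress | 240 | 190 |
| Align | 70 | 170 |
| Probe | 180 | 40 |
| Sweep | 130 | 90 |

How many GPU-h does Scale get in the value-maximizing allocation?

Order the experiments by expected value per GPU-h: Compress 240 > Probe 180 > Distill 160 > Sweep 130 > Align 70 > Scale 50.
Compress takes 190 to reach its cap of 190 ; 430 left.
Give Probe 40 to hit its cap of 40 ; 390 left.
Distill takes 30 to reach its cap of 30 ; 360 left.
Give Sweep 90 to hit its cap of 90 ; 270 left.
Align: +170 to 170 (cap) ; 100 left.
Only 100 left; Scale takes them to reach 100.

100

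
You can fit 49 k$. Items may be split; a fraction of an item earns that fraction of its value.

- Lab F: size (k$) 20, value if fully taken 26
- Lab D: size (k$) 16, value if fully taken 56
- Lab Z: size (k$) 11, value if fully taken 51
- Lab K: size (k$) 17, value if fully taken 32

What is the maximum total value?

Sort by value density: Lab Z 51/11≈4.64, Lab D 56/16≈3.5, Lab K 32/17≈1.88, Lab F 26/20≈1.3.
Take all of Lab Z (11 k$, value 51) → 38 k$ left.
All 16 k$ of Lab D fit (value 56) → 22 remain.
Take all of Lab K (17 k$, value 32) → 5 k$ left.
Only 5 k$ remain; take 5/20 of Lab F for value 26×5/20 = 6.5.
Total value = 145.5.

145.5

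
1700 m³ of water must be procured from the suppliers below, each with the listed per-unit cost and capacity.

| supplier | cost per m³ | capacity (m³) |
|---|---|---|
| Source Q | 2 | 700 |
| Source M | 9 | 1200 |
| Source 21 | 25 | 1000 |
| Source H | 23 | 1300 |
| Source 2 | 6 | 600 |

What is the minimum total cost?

8600

Cheapest first:
Source Q at 2: take all 700 m³ — 1000 still needed.
Source 2 (6): use full 600 — 400 m³ to go.
Source M (9): take the remaining 400 — done.
Source H, Source 21: unused.
Cost = 700×2 + 600×6 + 400×9 = 8600.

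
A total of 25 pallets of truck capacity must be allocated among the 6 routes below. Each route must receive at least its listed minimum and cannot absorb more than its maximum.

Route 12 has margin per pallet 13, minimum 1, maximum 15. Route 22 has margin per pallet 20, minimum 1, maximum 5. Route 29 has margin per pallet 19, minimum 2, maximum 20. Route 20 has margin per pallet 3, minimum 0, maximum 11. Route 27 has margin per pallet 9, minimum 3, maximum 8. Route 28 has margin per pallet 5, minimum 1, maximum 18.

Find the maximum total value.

Meeting every minimum uses 1+1+2+0+3+1 = 8 pallets, leaving 17.
Highest margin per pallet first: Route 22 20 > Route 29 19 > Route 12 13 > Route 27 9 > Route 28 5 > Route 20 3.
Route 22: +4 to 5 (cap) — 13 left.
Only 13 left; Route 29 takes them to reach 15.
Total = 13×1 + 20×5 + 19×15 + 9×3 + 5×1 = 430.

430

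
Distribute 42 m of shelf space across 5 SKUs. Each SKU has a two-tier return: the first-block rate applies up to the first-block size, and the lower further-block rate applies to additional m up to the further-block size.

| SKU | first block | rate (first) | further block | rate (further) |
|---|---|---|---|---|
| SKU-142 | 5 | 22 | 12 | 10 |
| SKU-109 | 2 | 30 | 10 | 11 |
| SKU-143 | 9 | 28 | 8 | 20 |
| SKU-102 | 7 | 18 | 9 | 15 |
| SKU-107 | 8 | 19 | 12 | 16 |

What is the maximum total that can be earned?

908

Order all 10 blocks by rate: SKU-109/T1 30 > SKU-143/T1 28 > SKU-142/T1 22 > SKU-143/T2 20 > SKU-107/T1 19 > SKU-102/T1 18 > SKU-107/T2 16 > SKU-102/T2 15 > SKU-109/T2 11 > SKU-142/T2 10.
SKU-109 T1 at 30: fill all 2 → 40 left.
SKU-143/T1 (28): +9 → 31 left.
SKU-142/T1 (22): +5 → 26 left.
SKU-143 T2 at 20: fill all 8 → 18 left.
SKU-107/T1 (19): +8 → 10 left.
Fill SKU-102 T1 block (7 at 18) → 3 left.
SKU-107 T2 at 16: only 3 left, fill 3.
Total = 30×2 + 28×9 + 22×5 + 20×8 + 19×8 + 18×7 + 16×3 = 908.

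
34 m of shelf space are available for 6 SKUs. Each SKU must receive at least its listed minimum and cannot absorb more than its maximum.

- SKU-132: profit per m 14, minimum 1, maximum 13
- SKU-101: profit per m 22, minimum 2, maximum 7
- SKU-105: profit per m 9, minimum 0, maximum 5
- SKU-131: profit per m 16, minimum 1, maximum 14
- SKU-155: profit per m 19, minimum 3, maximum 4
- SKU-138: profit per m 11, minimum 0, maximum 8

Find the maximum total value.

580

Meeting every minimum uses 1+2+0+1+3+0 = 7 m, leaving 27.
Order the SKUs by profit per m: SKU-101 22 > SKU-155 19 > SKU-131 16 > SKU-132 14 > SKU-138 11 > SKU-105 9.
SKU-101: +5 to 7 (cap) ; 22 left.
SKU-155: +1 to 4 (cap) ; 21 left.
SKU-131: +13 to 14 (cap) ; 8 left.
Only 8 left; SKU-132 takes them to reach 9.
Total = 14×9 + 22×7 + 16×14 + 19×4 = 580.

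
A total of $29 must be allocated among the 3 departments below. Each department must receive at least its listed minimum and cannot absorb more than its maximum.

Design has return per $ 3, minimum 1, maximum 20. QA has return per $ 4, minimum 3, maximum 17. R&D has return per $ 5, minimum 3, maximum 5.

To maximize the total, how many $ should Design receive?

7

Meeting every minimum uses 1+3+3 = 7 $, leaving 22.
Order the departments by return per $: R&D 5 > QA 4 > Design 3.
R&D: +2 to 5 (cap) — 20 left.
QA: +14 to 17 (cap) — 6 left.
Only 6 left; Design takes them to reach 7.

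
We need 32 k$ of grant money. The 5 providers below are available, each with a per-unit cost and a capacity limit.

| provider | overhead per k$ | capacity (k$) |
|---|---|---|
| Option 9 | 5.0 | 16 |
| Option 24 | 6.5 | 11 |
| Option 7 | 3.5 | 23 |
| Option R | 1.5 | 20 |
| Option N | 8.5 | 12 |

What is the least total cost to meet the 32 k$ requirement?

72

Fill from the cheapest provider first.
Option R (1.5): use full 20 → 12 k$ to go.
Option 7 (3.5): take the remaining 12 → done.
Option 9, Option 24, Option N: unused.
Cost = 20×1.5 + 12×3.5 = 72.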